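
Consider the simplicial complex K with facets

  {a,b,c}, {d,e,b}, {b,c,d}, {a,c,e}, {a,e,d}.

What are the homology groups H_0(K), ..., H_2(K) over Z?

Take the total order a < b < c < d < e on the vertex set. Then K (dimension 2) consists of the simplices:

  0-simplices (5): a, b, c, d, e
  1-simplices (10): ab, ac, ad, ae, bc, bd, be, cd, ce, de
  2-simplices (5): abc, ace, ade, bcd, bde

so the chain groups are C_0 ≅ Z^5, C_1 ≅ Z^10, C_2 ≅ Z^5.

∂_1: C_1 → C_0 is given by ∂[p,q] = [q] − [p].
As a 5×10 matrix over Z this has rank 4, with invariant factors (1,1,1,1).

Boundary ∂_2: C_2 → C_1 acts by ∂[p,q,r] = [q,r] − [p,r] + [p,q]. For instance
  ∂bde = de − be + bd,
  ∂abc = bc − ac + ab.
The 10×5 boundary matrix has rank 5 and Smith normal form diag(1,1,1,1,1).

Now H_k = ker ∂_k / im ∂_{k+1}, so:

  H_0: rank C_0 − rank ∂_1 = 5 − 4 = 1, and the invariant factors of ∂_1 are all 1, so H_0 ≅ Z.
  H_1: rank ker ∂_1 − rank ∂_2 = (10 − 4) − 5 = 1, and the invariant factors of ∂_2 are all 1, so H_1 ≅ Z.
  H_2: rank ker ∂_2 − rank ∂_3 = (5 − 5) − 0 = 0, and there is no ∂_3, so H_2 ≅ 0.

H_0 = Z,  H_1 = Z,  H_2 = 0.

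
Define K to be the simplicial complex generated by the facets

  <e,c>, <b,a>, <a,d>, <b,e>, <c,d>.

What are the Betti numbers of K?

We work with the vertex ordering a < b < c < d < e. The simplices of K, each written with vertices in increasing order, are:

  0-simplices (5): a, b, c, d, e
  1-simplices (5): ab, ad, be, cd, ce

so the chain groups are C_0 ≅ Z^5, C_1 ≅ Z^5.

The boundary map ∂_1: C_1 → C_0 sends each edge [p,q] (with p < q) to q − p. For instance
  ∂be = e − b.
As a 5×5 matrix over Z this has rank 4, with invariant factors (1,1,1,1).

From H_k ≅ ker(∂_k) / im(∂_{k+1}) we obtain:

  H_0: rank C_0 − rank ∂_1 = 5 − 4 = 1, and the invariant factors of ∂_1 are all 1, so H_0 = Z.
  H_1: rank ker ∂_1 − rank ∂_2 = (5 − 4) − 0 = 1, and there is no ∂_2, so H_1 = Z.

Hence the Betti numbers are b_0 = 1, b_1 = 1.

b_0 = 1, b_1 = 1.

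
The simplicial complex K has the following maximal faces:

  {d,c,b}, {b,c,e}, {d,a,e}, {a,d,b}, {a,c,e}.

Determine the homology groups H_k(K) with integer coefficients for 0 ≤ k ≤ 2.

H_0 = Z,  H_1 = Z,  H_2 = 0.

We work with the vertex ordering a < b < c < d < e. The simplices of K, each written with vertices in increasing order, are:

  0-simplices (5): a, b, c, d, e
  1-simplices (10): ab, ac, ad, ae, bc, bd, be, cd, ce, de
  2-simplices (5): abd, ace, ade, bcd, bce

so the chain groups are C_0 ≅ Z^5, C_1 ≅ Z^10, C_2 ≅ Z^5.

∂_1: C_1 → C_0 sends each edge [p,q] (with p < q) to q − p. For instance
  ∂ab = b − a.
The resulting 5×10 matrix has rank 4, and its Smith normal form has invariant factors (1,1,1,1).

The boundary map ∂_2: C_2 → C_1 acts by ∂[p,q,r] = [q,r] − [p,r] + [p,q]. For instance
  ∂ade = de − ae + ad,
  ∂abd = bd − ad + ab.
As a 10×5 matrix over Z this has rank 5, with invariant factors (1,1,1,1,1).

Reading off H_k = ker ∂_k / im ∂_{k+1}:

  H_0: rank C_0 − rank ∂_1 = 5 − 4 = 1, and the invariant factors of ∂_1 are all 1, so H_0 = Z.
  H_1: rank ker ∂_1 − rank ∂_2 = (10 − 4) − 5 = 1, and the invariant factors of ∂_2 are all 1, so H_1 = Z.
  H_2: rank ker ∂_2 − rank ∂_3 = (5 − 5) − 0 = 0, and there is no ∂_3, so H_2 = 0.

As a check, the Euler characteristic is 5 − 10 + 5 = 0, which agrees with 1 − 1 + 0 = 0.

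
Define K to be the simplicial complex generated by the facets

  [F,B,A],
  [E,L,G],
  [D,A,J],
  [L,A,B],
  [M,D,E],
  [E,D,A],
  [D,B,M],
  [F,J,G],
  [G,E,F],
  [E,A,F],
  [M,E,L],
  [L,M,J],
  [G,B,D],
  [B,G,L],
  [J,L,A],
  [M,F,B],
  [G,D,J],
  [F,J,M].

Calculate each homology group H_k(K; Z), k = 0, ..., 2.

Take the total order A < B < D < E < F < G < J < L < M on the vertex set. Then K (dimension 2) consists of the simplices:

  0-simplices (9): A, B, D, E, F, G, J, L, M
  1-simplices (27): AB, AD, AE, AF, AJ, AL, BD, BF, BG, BL, BM, DE, DG, DJ, DM, EF, EG, EL, EM, FG, FJ, FM, GJ, GL, JL, JM, LM
  2-simplices (18): ABF, ABL, ADE, ADJ, AEF, AJL, BDG, BDM, BFM, BGL, DEM, DGJ, EFG, EGL, ELM, FGJ, FJM, JLM

Hence C_0 ≅ Z^9, C_1 ≅ Z^27, C_2 ≅ Z^18.

Boundary ∂_1: C_1 → C_0 sends each edge [p,q] (with p < q) to q − p.
As a 9×27 matrix over Z this has rank 8, with invariant factors (1,1,1,1,1,1,1,1).

Boundary ∂_2: C_2 → C_1 acts by ∂[p,q,r] = [q,r] − [p,r] + [p,q]. For instance
  ∂ABL = BL − AL + AB,
  ∂BDG = DG − BG + BD.
As a 27×18 matrix over Z this has rank 17, with invariant factors (1,1,1,1,1,1,1,1,1,1,1,1,1,1,1,1,1).

Reading off H_k = ker ∂_k / im ∂_{k+1}:

  H_0: rank C_0 − rank ∂_1 = 9 − 8 = 1, and the invariant factors of ∂_1 are all 1, so H_0 ≅ Z.
  H_1: rank ker ∂_1 − rank ∂_2 = (27 − 8) − 17 = 2, and the invariant factors of ∂_2 are all 1, so H_1 ≅ Z^2.
  H_2: rank ker ∂_2 − rank ∂_3 = (18 − 17) − 0 = 1, and there is no ∂_3, so H_2 ≅ Z.

H_0 ≅ Z,  H_1 ≅ Z^2,  H_2 ≅ Z.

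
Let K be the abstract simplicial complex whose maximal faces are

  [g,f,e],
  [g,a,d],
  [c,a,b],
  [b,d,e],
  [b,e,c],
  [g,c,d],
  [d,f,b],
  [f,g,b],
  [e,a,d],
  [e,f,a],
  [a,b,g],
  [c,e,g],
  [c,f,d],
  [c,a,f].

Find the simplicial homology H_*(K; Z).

H_0 ≅ Z,  H_1 ≅ Z^2,  H_2 ≅ Z.

Take the total order a < b < c < d < e < f < g on the vertex set. Then K (dimension 2) consists of the simplices:

  0-simplices (7): a, b, c, d, e, f, g
  1-simplices (21): ab, ac, ad, ae, af, ag, bc, bd, be, bf, bg, cd, ce, cf, cg, de, df, dg, ef, eg, fg
  2-simplices (14): abc, abg, acf, ade, adg, aef, bce, bde, bdf, bfg, cdf, cdg, ceg, efg

giving chain groups C_0 ≅ Z^7, C_1 ≅ Z^21, C_2 ≅ Z^14.

Boundary ∂_1: C_1 → C_0 sends each edge [p,q] (with p < q) to q − p. For instance
  ∂ef = f − e.
The 7×21 boundary matrix has rank 6 and Smith normal form diag(1,1,1,1,1,1).

Boundary ∂_2: C_2 → C_1 sends each 2-simplex [p,q,r] to [q,r] − [p,r] + [p,q]. For instance
  ∂efg = fg − eg + ef,
  ∂aef = ef − af + ae.
This gives a 21×14 integer matrix of rank 13; reducing to Smith normal form yields diagonal entries (1,1,1,1,1,1,1,1,1,1,1,1,1).

Now H_k = ker ∂_k / im ∂_{k+1}, so:

  H_0: rank C_0 − rank ∂_1 = 7 − 6 = 1, and the invariant factors of ∂_1 are all 1, so H_0 ≅ Z.
  H_1: rank ker ∂_1 − rank ∂_2 = (21 − 6) − 13 = 2, and the invariant factors of ∂_2 are all 1, so H_1 ≅ Z^2.
  H_2: rank ker ∂_2 − rank ∂_3 = (14 − 13) − 0 = 1, and there is no ∂_3, so H_2 ≅ Z.

As a check, the Euler characteristic is 7 − 21 + 14 = 0, which agrees with 1 − 2 + 1 = 0.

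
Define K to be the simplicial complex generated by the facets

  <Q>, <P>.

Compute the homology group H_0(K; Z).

We work with the vertex ordering P < Q. The simplices of K, each written with vertices in increasing order, are:

  0-simplices (2): P, Q

Hence C_0 ≅ Z^2.

Now H_k = ker ∂_k / im ∂_{k+1}, so:

  H_0: rank C_0 − rank ∂_1 = 2 − 0 = 2, and there is no ∂_1, so H_0 = Z^2.

H_0 = Z^2.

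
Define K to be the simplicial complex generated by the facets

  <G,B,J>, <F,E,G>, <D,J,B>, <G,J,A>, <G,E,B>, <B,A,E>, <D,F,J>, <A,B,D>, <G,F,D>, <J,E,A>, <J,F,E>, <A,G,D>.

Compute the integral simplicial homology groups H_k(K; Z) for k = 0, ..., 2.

H_0 = Z,  H_1 = Z/2Z,  H_2 = 0.

We work with the vertex ordering A < B < D < E < F < G < J. The simplices of K, each written with vertices in increasing order, are:

  0-simplices (7): A, B, D, E, F, G, J
  1-simplices (18): AB, AD, AE, AG, AJ, BD, BE, BG, BJ, DF, DG, DJ, EF, EG, EJ, FG, FJ, GJ
  2-simplices (12): ABD, ABE, ADG, AEJ, AGJ, BDJ, BEG, BGJ, DFG, DFJ, EFG, EFJ

Hence C_0 ≅ Z^7, C_1 ≅ Z^18, C_2 ≅ Z^12.

∂_1: C_1 → C_0 is given by ∂[p,q] = [q] − [p]. For instance
  ∂FG = G − F.
The resulting 7×18 matrix has rank 6, and its Smith normal form has invariant factors (1,1,1,1,1,1).

Boundary ∂_2: C_2 → C_1 sends each 2-simplex [p,q,r] to [q,r] − [p,r] + [p,q]. For instance
  ∂EFJ = FJ − EJ + EF,
  ∂EFG = FG − EG + EF.
This gives a 18×12 integer matrix of rank 12; reducing to Smith normal form yields diagonal entries (1,1,1,1,1,1,1,1,1,1,1,2).

From H_k ≅ ker(∂_k) / im(∂_{k+1}) we obtain:

  H_0: rank C_0 − rank ∂_1 = 7 − 6 = 1, and the invariant factors of ∂_1 are all 1, so H_0 ≅ Z.
  H_1: rank ker ∂_1 − rank ∂_2 = (18 − 6) − 12 = 0, and ∂_2 has invariant factor 2 > 1, so H_1 ≅ Z/2Z.
  H_2: rank ker ∂_2 − rank ∂_3 = (12 − 12) − 0 = 0, and there is no ∂_3, so H_2 ≅ 0.

(K is a triangulation of the real projective plane RP^2.)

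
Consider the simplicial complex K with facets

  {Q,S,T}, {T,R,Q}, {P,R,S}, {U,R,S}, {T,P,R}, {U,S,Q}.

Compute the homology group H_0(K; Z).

H_0 ≅ Z.

Order the vertices as P < Q < R < S < T < U. Listing each simplex with vertices in this order, K has dimension 2 with simplices:

  0-simplices (6): P, Q, R, S, T, U
  1-simplices (12): PR, PS, PT, QR, QS, QT, QU, RS, RT, RU, ST, SU
  2-simplices (6): PRS, PRT, QRT, QST, QSU, RSU

giving chain groups C_0 ≅ Z^6, C_1 ≅ Z^12, C_2 ≅ Z^6.

The boundary map ∂_1: C_1 → C_0 is given by ∂[p,q] = [q] − [p]. For instance
  ∂QR = R − Q.
As a 6×12 matrix over Z this has rank 5, with invariant factors (1,1,1,1,1).

Boundary ∂_2: C_2 → C_1 acts by ∂[p,q,r] = [q,r] − [p,r] + [p,q]. For instance
  ∂RSU = SU − RU + RS,
  ∂QSU = SU − QU + QS.
This gives a 12×6 integer matrix of rank 6; reducing to Smith normal form yields diagonal entries (1,1,1,1,1,1).

Computing H_k = (kernel of ∂_k) / (image of ∂_{k+1}):

  H_0: rank C_0 − rank ∂_1 = 6 − 5 = 1, and the invariant factors of ∂_1 are all 1, so H_0 = Z.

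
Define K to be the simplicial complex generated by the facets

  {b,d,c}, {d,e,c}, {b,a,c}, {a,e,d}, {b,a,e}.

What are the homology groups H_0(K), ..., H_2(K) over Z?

Take the total order a < b < c < d < e on the vertex set. Then K (dimension 2) consists of the simplices:

  0-simplices (5): a, b, c, d, e
  1-simplices (10): ab, ac, ad, ae, bc, bd, be, cd, ce, de
  2-simplices (5): abc, abe, ade, bcd, cde

giving chain groups C_0 ≅ Z^5, C_1 ≅ Z^10, C_2 ≅ Z^5.

Boundary ∂_1: C_1 → C_0 maps an edge to its endpoints' difference, ∂[p,q] = q − p. For instance
  ∂ab = b − a.
As a 5×10 matrix over Z this has rank 4, with invariant factors (1,1,1,1).

∂_2: C_2 → C_1 maps a triangle to the signed sum of its edges. For instance
  ∂cde = de − ce + cd,
  ∂abc = bc − ac + ab.
As a 10×5 matrix over Z this has rank 5, with invariant factors (1,1,1,1,1).

Now H_k = ker ∂_k / im ∂_{k+1}, so:

  H_0: rank C_0 − rank ∂_1 = 5 − 4 = 1, and the invariant factors of ∂_1 are all 1, so H_0 ≅ Z.
  H_1: rank ker ∂_1 − rank ∂_2 = (10 − 4) − 5 = 1, and the invariant factors of ∂_2 are all 1, so H_1 ≅ Z.
  H_2: rank ker ∂_2 − rank ∂_3 = (5 − 5) − 0 = 0, and there is no ∂_3, so H_2 ≅ 0.

As a check, the Euler characteristic is 5 − 10 + 5 = 0, which agrees with 1 − 1 + 0 = 0.

H_0 ≅ Z,  H_1 ≅ Z,  H_2 = 0.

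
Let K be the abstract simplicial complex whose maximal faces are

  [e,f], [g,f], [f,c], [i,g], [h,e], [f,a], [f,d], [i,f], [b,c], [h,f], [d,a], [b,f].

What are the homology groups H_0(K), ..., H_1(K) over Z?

K has 9 vertices, 12 edges.
rank ∂_0 = 0, rank ∂_1 = 8 ⇒ b_0 = 9 − 0 − 8 = 1; all invariant factors of ∂_1 are 1 so no torsion. So H_0 ≅ Z.
rank ∂_1 = 8, rank ∂_2 = 0 ⇒ b_1 = 12 − 8 − 0 = 4. So H_1 ≅ Z^4.

H_0 ≅ Z,  H_1 ≅ Z^4.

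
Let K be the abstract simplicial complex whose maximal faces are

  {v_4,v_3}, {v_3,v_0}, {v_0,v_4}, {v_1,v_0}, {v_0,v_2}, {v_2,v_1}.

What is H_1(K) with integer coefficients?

H_1 ≅ Z^2.

Fix the vertex order v_0 < v_1 < v_2 < v_3 < v_4 and write every simplex with vertices in increasing order. Then dim K = 1 and the simplices of K are:

  0-simplices (5): [v_0], [v_1], [v_2], [v_3], [v_4]
  1-simplices (6): [v_0,v_1], [v_0,v_2], [v_0,v_3], [v_0,v_4], [v_1,v_2], [v_3,v_4]

so the chain groups are C_0 ≅ Z^5, C_1 ≅ Z^6.

∂_1: C_1 → C_0 maps an edge to its endpoints' difference, ∂[p,q] = q − p. For instance
  ∂[v_0,v_1] = [v_1] − [v_0].
This gives a 5×6 integer matrix of rank 4; reducing to Smith normal form yields diagonal entries (1,1,1,1).

From H_k ≅ ker(∂_k) / im(∂_{k+1}) we obtain:

  H_1: rank ker ∂_1 − rank ∂_2 = (6 − 4) − 0 = 2, and there is no ∂_2, so H_1 = Z^2.

(K is a triangulation of a wedge of 2 circles.)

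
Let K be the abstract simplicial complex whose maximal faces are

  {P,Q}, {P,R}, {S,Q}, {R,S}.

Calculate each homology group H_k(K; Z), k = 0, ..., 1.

H_0 ≅ Z,  H_1 ≅ Z.

Take the total order P < Q < R < S on the vertex set. Then K (dimension 1) consists of the simplices:

  0-simplices (4): P, Q, R, S
  1-simplices (4): PQ, PR, QS, RS

giving chain groups C_0 ≅ Z^4, C_1 ≅ Z^4.

The boundary map ∂_1: C_1 → C_0 maps an edge to its endpoints' difference, ∂[p,q] = q − p.
As a 4×4 matrix over Z this has rank 3, with invariant factors (1,1,1).

Reading off H_k = ker ∂_k / im ∂_{k+1}:

  H_0: rank C_0 − rank ∂_1 = 4 − 3 = 1, and the invariant factors of ∂_1 are all 1, so H_0 = Z.
  H_1: rank ker ∂_1 − rank ∂_2 = (4 − 3) − 0 = 1, and there is no ∂_2, so H_1 = Z.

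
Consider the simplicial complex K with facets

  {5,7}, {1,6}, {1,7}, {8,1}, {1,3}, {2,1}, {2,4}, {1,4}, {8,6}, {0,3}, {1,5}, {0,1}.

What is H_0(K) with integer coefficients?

We work with the vertex ordering 0 < 1 < 2 < 3 < 4 < 5 < 6 < 7 < 8. The simplices of K, each written with vertices in increasing order, are:

  0-simplices (9): [0], [1], [2], [3], [4], [5], [6], [7], [8]
  1-simplices (12): [0,1], [0,3], [1,2], [1,3], [1,4], [1,5], [1,6], [1,7], [1,8], [2,4], [5,7], [6,8]

Hence C_0 ≅ Z^9, C_1 ≅ Z^12.

Boundary ∂_1: C_1 → C_0 is given by ∂[p,q] = [q] − [p].
The 9×12 boundary matrix has rank 8 and Smith normal form diag(1,1,1,1,1,1,1,1).

Now H_k = ker ∂_k / im ∂_{k+1}, so:

  H_0: rank C_0 − rank ∂_1 = 9 − 8 = 1, and the invariant factors of ∂_1 are all 1, so H_0 = Z.

(K is a triangulation of a wedge of 4 circles.)

H_0 ≅ Z.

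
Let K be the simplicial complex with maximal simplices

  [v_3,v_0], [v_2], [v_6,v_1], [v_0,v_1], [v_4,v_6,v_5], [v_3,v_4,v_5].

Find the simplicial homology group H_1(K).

H_1 ≅ Z.

Order the vertices as v_0 < v_1 < v_2 < v_3 < v_4 < v_5 < v_6. Listing each simplex with vertices in this order, K has dimension 2 with simplices:

  0-simplices (7): [v_0], [v_1], [v_2], [v_3], [v_4], [v_5], [v_6]
  1-simplices (8): [v_0,v_1], [v_0,v_3], [v_1,v_6], [v_3,v_4], [v_3,v_5], [v_4,v_5], [v_4,v_6], [v_5,v_6]
  2-simplices (2): [v_3,v_4,v_5], [v_4,v_5,v_6]

giving chain groups C_0 ≅ Z^7, C_1 ≅ Z^8, C_2 ≅ Z^2.

The boundary map ∂_1: C_1 → C_0 sends each edge [p,q] (with p < q) to q − p. For instance
  ∂[v_3,v_4] = [v_4] − [v_3].
The 7×8 boundary matrix has rank 5 and Smith normal form diag(1,1,1,1,1).

The boundary map ∂_2: C_2 → C_1 acts by ∂[p,q,r] = [q,r] − [p,r] + [p,q]. For instance
  ∂[v_3,v_4,v_5] = [v_4,v_5] − [v_3,v_5] + [v_3,v_4],
  ∂[v_4,v_5,v_6] = [v_5,v_6] − [v_4,v_6] + [v_4,v_5].
The 8×2 boundary matrix has rank 2 and Smith normal form diag(1,1).

From H_k ≅ ker(∂_k) / im(∂_{k+1}) we obtain:

  H_1: rank ker ∂_1 − rank ∂_2 = (8 − 5) − 2 = 1, and the invariant factors of ∂_2 are all 1, so H_1 = Z.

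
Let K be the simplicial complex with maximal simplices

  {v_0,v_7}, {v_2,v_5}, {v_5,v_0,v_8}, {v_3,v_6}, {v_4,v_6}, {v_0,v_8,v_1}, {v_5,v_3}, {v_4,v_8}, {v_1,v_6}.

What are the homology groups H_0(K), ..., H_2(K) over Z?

H_0 ≅ Z,  H_1 ≅ Z^2,  H_2 = 0.

Take the total order v_0 < v_1 < v_2 < v_3 < v_4 < v_5 < v_6 < v_7 < v_8 on the vertex set. Then K (dimension 2) consists of the simplices:

  0-simplices (9): [v_0], [v_1], [v_2], [v_3], [v_4], [v_5], [v_6], [v_7], [v_8]
  1-simplices (12): [v_0,v_1], [v_0,v_5], [v_0,v_7], [v_0,v_8], [v_1,v_6], [v_1,v_8], [v_2,v_5], [v_3,v_5], [v_3,v_6], [v_4,v_6], [v_4,v_8], [v_5,v_8]
  2-simplices (2): [v_0,v_1,v_8], [v_0,v_5,v_8]

so the chain groups are C_0 ≅ Z^9, C_1 ≅ Z^12, C_2 ≅ Z^2.

∂_1: C_1 → C_0 sends each edge [p,q] (with p < q) to q − p.
The resulting 9×12 matrix has rank 8, and its Smith normal form has invariant factors (1,1,1,1,1,1,1,1).

Boundary ∂_2: C_2 → C_1 maps a triangle to the signed sum of its edges. For instance
  ∂[v_0,v_1,v_8] = [v_1,v_8] − [v_0,v_8] + [v_0,v_1],
  ∂[v_0,v_5,v_8] = [v_5,v_8] − [v_0,v_8] + [v_0,v_5].
As a 12×2 matrix over Z this has rank 2, with invariant factors (1,1).

Computing H_k = (kernel of ∂_k) / (image of ∂_{k+1}):

  H_0: rank C_0 − rank ∂_1 = 9 − 8 = 1, and the invariant factors of ∂_1 are all 1, so H_0 ≅ Z.
  H_1: rank ker ∂_1 − rank ∂_2 = (12 − 8) − 2 = 2, and the invariant factors of ∂_2 are all 1, so H_1 ≅ Z^2.
  H_2: rank ker ∂_2 − rank ∂_3 = (2 − 2) − 0 = 0, and there is no ∂_3, so H_2 ≅ 0.

As a check, the Euler characteristic is 9 − 12 + 2 = -1, which agrees with 1 − 2 + 0 = -1.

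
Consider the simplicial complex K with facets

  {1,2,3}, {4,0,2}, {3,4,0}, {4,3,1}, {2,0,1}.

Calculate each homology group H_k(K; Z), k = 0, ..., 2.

H_0 = Z,  H_1 = Z,  H_2 = 0.

Fix the vertex order 0 < 1 < 2 < 3 < 4 and write every simplex with vertices in increasing order. Then dim K = 2 and the simplices of K are:

  0-simplices (5): [0], [1], [2], [3], [4]
  1-simplices (10): [0,1], [0,2], [0,3], [0,4], [1,2], [1,3], [1,4], [2,3], [2,4], [3,4]
  2-simplices (5): [0,1,2], [0,2,4], [0,3,4], [1,2,3], [1,3,4]

Hence C_0 ≅ Z^5, C_1 ≅ Z^10, C_2 ≅ Z^5.

Boundary ∂_1: C_1 → C_0 is given by ∂[p,q] = [q] − [p]. For instance
  ∂[1,3] = [3] − [1].
This gives a 5×10 integer matrix of rank 4; reducing to Smith normal form yields diagonal entries (1,1,1,1).

The boundary map ∂_2: C_2 → C_1 maps a triangle to the signed sum of its edges. For instance
  ∂[0,3,4] = [3,4] − [0,4] + [0,3],
  ∂[1,2,3] = [2,3] − [1,3] + [1,2].
This gives a 10×5 integer matrix of rank 5; reducing to Smith normal form yields diagonal entries (1,1,1,1,1).

Computing H_k = (kernel of ∂_k) / (image of ∂_{k+1}):

  H_0: rank C_0 − rank ∂_1 = 5 − 4 = 1, and the invariant factors of ∂_1 are all 1, so H_0 ≅ Z.
  H_1: rank ker ∂_1 − rank ∂_2 = (10 − 4) − 5 = 1, and the invariant factors of ∂_2 are all 1, so H_1 ≅ Z.
  H_2: rank ker ∂_2 − rank ∂_3 = (5 − 5) − 0 = 0, and there is no ∂_3, so H_2 ≅ 0.

(K is a triangulation of the Möbius band.)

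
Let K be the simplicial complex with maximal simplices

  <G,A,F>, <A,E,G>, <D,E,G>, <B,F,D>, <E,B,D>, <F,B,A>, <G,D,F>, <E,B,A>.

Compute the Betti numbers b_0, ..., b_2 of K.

We work with the vertex ordering A < B < D < E < F < G. The simplices of K, each written with vertices in increasing order, are:

  0-simplices (6): A, B, D, E, F, G
  1-simplices (12): AB, AE, AF, AG, BD, BE, BF, DE, DF, DG, EG, FG
  2-simplices (8): ABE, ABF, AEG, AFG, BDE, BDF, DEG, DFG

giving chain groups C_0 ≅ Z^6, C_1 ≅ Z^12, C_2 ≅ Z^8.

Boundary ∂_1: C_1 → C_0 maps an edge to its endpoints' difference, ∂[p,q] = q − p.
This gives a 6×12 integer matrix of rank 5; reducing to Smith normal form yields diagonal entries (1,1,1,1,1).

The boundary map ∂_2: C_2 → C_1 maps a triangle to the signed sum of its edges. For instance
  ∂AEG = EG − AG + AE,
  ∂BDF = DF − BF + BD.
The resulting 12×8 matrix has rank 7, and its Smith normal form has invariant factors (1,1,1,1,1,1,1).

Reading off H_k = ker ∂_k / im ∂_{k+1}:

  H_0: rank C_0 − rank ∂_1 = 6 − 5 = 1, and the invariant factors of ∂_1 are all 1, so H_0 ≅ Z.
  H_1: rank ker ∂_1 − rank ∂_2 = (12 − 5) − 7 = 0, and the invariant factors of ∂_2 are all 1, so H_1 ≅ 0.
  H_2: rank ker ∂_2 − rank ∂_3 = (8 − 7) − 0 = 1, and there is no ∂_3, so H_2 ≅ Z.

(K is a triangulation of the 2-sphere S^2.)

Hence the Betti numbers are b_0 = 1, b_1 = 0, b_2 = 1.

b_0 = 1, b_1 = 0, b_2 = 1.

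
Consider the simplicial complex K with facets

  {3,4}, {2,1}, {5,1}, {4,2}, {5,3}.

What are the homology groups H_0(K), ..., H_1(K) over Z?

Order the vertices as 1 < 2 < 3 < 4 < 5. Listing each simplex with vertices in this order, K has dimension 1 with simplices:

  0-simplices (5): [1], [2], [3], [4], [5]
  1-simplices (5): [1,2], [1,5], [2,4], [3,4], [3,5]

so the chain groups are C_0 ≅ Z^5, C_1 ≅ Z^5.

The boundary map ∂_1: C_1 → C_0 is given by ∂[p,q] = [q] − [p]. For instance
  ∂[3,5] = [5] − [3].
As a 5×5 matrix over Z this has rank 4, with invariant factors (1,1,1,1).

From H_k ≅ ker(∂_k) / im(∂_{k+1}) we obtain:

  H_0: rank C_0 − rank ∂_1 = 5 − 4 = 1, and the invariant factors of ∂_1 are all 1, so H_0 = Z.
  H_1: rank ker ∂_1 − rank ∂_2 = (5 − 4) − 0 = 1, and there is no ∂_2, so H_1 = Z.

(K is a triangulation of the circle S^1.)

H_0 ≅ Z,  H_1 ≅ Z.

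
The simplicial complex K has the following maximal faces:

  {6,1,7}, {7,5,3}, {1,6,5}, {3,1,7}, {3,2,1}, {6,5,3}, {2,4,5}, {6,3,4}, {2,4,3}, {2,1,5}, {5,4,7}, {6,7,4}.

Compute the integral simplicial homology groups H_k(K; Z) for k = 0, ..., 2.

H_0 ≅ Z,  H_1 ≅ Z/2Z,  H_2 = 0.

Fix the vertex order 1 < 2 < 3 < 4 < 5 < 6 < 7 and write every simplex with vertices in increasing order. Then dim K = 2 and the simplices of K are:

  0-simplices (7): [1], [2], [3], [4], [5], [6], [7]
  1-simplices (18): [1,2], [1,3], [1,5], [1,6], [1,7], [2,3], [2,4], [2,5], [3,4], [3,5], [3,6], [3,7], [4,5], [4,6], [4,7], [5,6], [5,7], [6,7]
  2-simplices (12): [1,2,3], [1,2,5], [1,3,7], [1,5,6], [1,6,7], [2,3,4], [2,4,5], [3,4,6], [3,5,6], [3,5,7], [4,5,7], [4,6,7]

so the chain groups are C_0 ≅ Z^7, C_1 ≅ Z^18, C_2 ≅ Z^12.

∂_1: C_1 → C_0 maps an edge to its endpoints' difference, ∂[p,q] = q − p. For instance
  ∂[1,7] = [7] − [1].
The resulting 7×18 matrix has rank 6, and its Smith normal form has invariant factors (1,1,1,1,1,1).

The boundary map ∂_2: C_2 → C_1 maps a triangle to the signed sum of its edges. For instance
  ∂[1,3,7] = [3,7] − [1,7] + [1,3],
  ∂[4,6,7] = [6,7] − [4,7] + [4,6].
The 18×12 boundary matrix has rank 12 and Smith normal form diag(1,1,1,1,1,1,1,1,1,1,1,2).

Now H_k = ker ∂_k / im ∂_{k+1}, so:

  H_0: rank C_0 − rank ∂_1 = 7 − 6 = 1, and the invariant factors of ∂_1 are all 1, so H_0 = Z.
  H_1: rank ker ∂_1 − rank ∂_2 = (18 − 6) − 12 = 0, and ∂_2 has invariant factor 2 > 1, so H_1 = Z/2Z.
  H_2: rank ker ∂_2 − rank ∂_3 = (12 − 12) − 0 = 0, and there is no ∂_3, so H_2 = 0.

(K is a triangulation of the real projective plane RP^2.)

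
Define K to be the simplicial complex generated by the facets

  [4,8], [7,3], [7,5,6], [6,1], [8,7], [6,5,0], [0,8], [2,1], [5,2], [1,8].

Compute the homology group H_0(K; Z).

Fix the vertex order 0 < 1 < 2 < 3 < 4 < 5 < 6 < 7 < 8 and write every simplex with vertices in increasing order. Then dim K = 2 and the simplices of K are:

  0-simplices (9): [0], [1], [2], [3], [4], [5], [6], [7], [8]
  1-simplices (13): [0,5], [0,6], [0,8], [1,2], [1,6], [1,8], [2,5], [3,7], [4,8], [5,6], [5,7], [6,7], [7,8]
  2-simplices (2): [0,5,6], [5,6,7]

so the chain groups are C_0 ≅ Z^9, C_1 ≅ Z^13, C_2 ≅ Z^2.

∂_1: C_1 → C_0 sends each edge [p,q] (with p < q) to q − p. For instance
  ∂[5,6] = [6] − [5].
The resulting 9×13 matrix has rank 8, and its Smith normal form has invariant factors (1,1,1,1,1,1,1,1).

∂_2: C_2 → C_1 sends each 2-simplex [p,q,r] to [q,r] − [p,r] + [p,q]. For instance
  ∂[5,6,7] = [6,7] − [5,7] + [5,6],
  ∂[0,5,6] = [5,6] − [0,6] + [0,5].
The resulting 13×2 matrix has rank 2, and its Smith normal form has invariant factors (1,1).

From H_k ≅ ker(∂_k) / im(∂_{k+1}) we obtain:

  H_0: rank C_0 − rank ∂_1 = 9 − 8 = 1, and the invariant factors of ∂_1 are all 1, so H_0 ≅ Z.

H_0 = Z.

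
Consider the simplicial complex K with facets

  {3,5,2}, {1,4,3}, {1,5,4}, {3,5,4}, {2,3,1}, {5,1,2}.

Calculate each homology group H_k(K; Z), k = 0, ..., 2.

H_0 ≅ Z,  H_1 = 0,  H_2 ≅ Z.

K has 5 vertices, 9 edges, 6 triangles.
rank ∂_0 = 0, rank ∂_1 = 4 ⇒ b_0 = 5 − 0 − 4 = 1; all invariant factors of ∂_1 are 1 so no torsion. So H_0 = Z.
rank ∂_1 = 4, rank ∂_2 = 5 ⇒ b_1 = 9 − 4 − 5 = 0; all invariant factors of ∂_2 are 1 so no torsion. So H_1 = 0.
rank ∂_2 = 5, rank ∂_3 = 0 ⇒ b_2 = 6 − 5 − 0 = 1. So H_2 = Z.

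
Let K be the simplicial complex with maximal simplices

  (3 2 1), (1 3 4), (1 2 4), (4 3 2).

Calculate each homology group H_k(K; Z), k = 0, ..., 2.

H_0 = Z,  H_1 = 0,  H_2 = Z.

Take the total order 1 < 2 < 3 < 4 on the vertex set. Then K (dimension 2) consists of the simplices:

  0-simplices (4): [1], [2], [3], [4]
  1-simplices (6): [1,2], [1,3], [1,4], [2,3], [2,4], [3,4]
  2-simplices (4): [1,2,3], [1,2,4], [1,3,4], [2,3,4]

Hence C_0 ≅ Z^4, C_1 ≅ Z^6, C_2 ≅ Z^4.

∂_1: C_1 → C_0 sends each edge [p,q] (with p < q) to q − p. For instance
  ∂[1,3] = [3] − [1].
The resulting 4×6 matrix has rank 3, and its Smith normal form has invariant factors (1,1,1).

The boundary map ∂_2: C_2 → C_1 sends each 2-simplex [p,q,r] to [q,r] − [p,r] + [p,q]. For instance
  ∂[1,2,4] = [2,4] − [1,4] + [1,2],
  ∂[1,3,4] = [3,4] − [1,4] + [1,3].
This gives a 6×4 integer matrix of rank 3; reducing to Smith normal form yields diagonal entries (1,1,1).

Now H_k = ker ∂_k / im ∂_{k+1}, so:

  H_0: rank C_0 − rank ∂_1 = 4 − 3 = 1, and the invariant factors of ∂_1 are all 1, so H_0 = Z.
  H_1: rank ker ∂_1 − rank ∂_2 = (6 − 3) − 3 = 0, and the invariant factors of ∂_2 are all 1, so H_1 = 0.
  H_2: rank ker ∂_2 − rank ∂_3 = (4 − 3) − 0 = 1, and there is no ∂_3, so H_2 = Z.

As a check, the Euler characteristic is 4 − 6 + 4 = 2, which agrees with 1 − 0 + 1 = 2.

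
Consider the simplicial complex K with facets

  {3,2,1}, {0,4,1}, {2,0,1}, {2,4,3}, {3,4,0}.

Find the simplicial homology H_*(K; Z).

H_0 = Z,  H_1 = Z,  H_2 = 0.

We work with the vertex ordering 0 < 1 < 2 < 3 < 4. The simplices of K, each written with vertices in increasing order, are:

  0-simplices (5): [0], [1], [2], [3], [4]
  1-simplices (10): [0,1], [0,2], [0,3], [0,4], [1,2], [1,3], [1,4], [2,3], [2,4], [3,4]
  2-simplices (5): [0,1,2], [0,1,4], [0,3,4], [1,2,3], [2,3,4]

giving chain groups C_0 ≅ Z^5, C_1 ≅ Z^10, C_2 ≅ Z^5.

∂_1: C_1 → C_0 is given by ∂[p,q] = [q] − [p].
This gives a 5×10 integer matrix of rank 4; reducing to Smith normal form yields diagonal entries (1,1,1,1).

Boundary ∂_2: C_2 → C_1 acts by ∂[p,q,r] = [q,r] − [p,r] + [p,q]. For instance
  ∂[2,3,4] = [3,4] − [2,4] + [2,3],
  ∂[0,1,4] = [1,4] − [0,4] + [0,1].
As a 10×5 matrix over Z this has rank 5, with invariant factors (1,1,1,1,1).

Now H_k = ker ∂_k / im ∂_{k+1}, so:

  H_0: rank C_0 − rank ∂_1 = 5 − 4 = 1, and the invariant factors of ∂_1 are all 1, so H_0 = Z.
  H_1: rank ker ∂_1 − rank ∂_2 = (10 − 4) − 5 = 1, and the invariant factors of ∂_2 are all 1, so H_1 = Z.
  H_2: rank ker ∂_2 − rank ∂_3 = (5 − 5) − 0 = 0, and there is no ∂_3, so H_2 = 0.

(K is a triangulation of the Möbius band.)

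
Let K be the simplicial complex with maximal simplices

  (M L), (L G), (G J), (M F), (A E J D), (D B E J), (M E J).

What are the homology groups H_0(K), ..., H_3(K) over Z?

Fix the vertex order A < B < D < E < F < G < J < L < M and write every simplex with vertices in increasing order. Then dim K = 3 and the simplices of K are:

  0-simplices (9): A, B, D, E, F, G, J, L, M
  1-simplices (15): AD, AE, AJ, BD, BE, BJ, DE, DJ, EJ, EM, FM, GJ, GL, JM, LM
  2-simplices (8): ADE, ADJ, AEJ, BDE, BDJ, BEJ, DEJ, EJM
  3-simplices (2): ADEJ, BDEJ

Hence C_0 ≅ Z^9, C_1 ≅ Z^15, C_2 ≅ Z^8, C_3 ≅ Z^2.

The boundary map ∂_1: C_1 → C_0 sends each edge [p,q] (with p < q) to q − p.
This gives a 9×15 integer matrix of rank 8; reducing to Smith normal form yields diagonal entries (1,1,1,1,1,1,1,1).

The boundary map ∂_2: C_2 → C_1 acts by ∂[p,q,r] = [q,r] − [p,r] + [p,q]. For instance
  ∂ADE = DE − AE + AD,
  ∂ADJ = DJ − AJ + AD.
The 15×8 boundary matrix has rank 6 and Smith normal form diag(1,1,1,1,1,1).

The boundary map ∂_3: C_3 → C_2 sends each 3-simplex σ to the alternating sum Σ_i (−1)^i (σ with its i-th vertex removed). For instance
  ∂BDEJ = DEJ − BEJ + BDJ − BDE,
  ∂ADEJ = DEJ − AEJ + ADJ − ADE.
This gives a 8×2 integer matrix of rank 2; reducing to Smith normal form yields diagonal entries (1,1).

Reading off H_k = ker ∂_k / im ∂_{k+1}:

  H_0: rank C_0 − rank ∂_1 = 9 − 8 = 1, and the invariant factors of ∂_1 are all 1, so H_0 ≅ Z.
  H_1: rank ker ∂_1 − rank ∂_2 = (15 − 8) − 6 = 1, and the invariant factors of ∂_2 are all 1, so H_1 ≅ Z.
  H_2: rank ker ∂_2 − rank ∂_3 = (8 − 6) − 2 = 0, and the invariant factors of ∂_3 are all 1, so H_2 ≅ 0.
  H_3: rank ker ∂_3 − rank ∂_4 = (2 − 2) − 0 = 0, and there is no ∂_4, so H_3 ≅ 0.

As a check, the Euler characteristic is 9 − 15 + 8 − 2 = 0, which agrees with 1 − 1 + 0 − 0 = 0.

H_0 ≅ Z,  H_1 ≅ Z,  H_2 = 0,  H_3 = 0.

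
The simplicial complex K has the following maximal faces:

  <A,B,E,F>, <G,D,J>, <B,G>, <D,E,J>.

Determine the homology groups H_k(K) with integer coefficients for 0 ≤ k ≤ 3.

H_0 = Z,  H_1 = Z,  H_2 = 0,  H_3 = 0.

K has 7 vertices, 12 edges, 6 triangles, 1 3-simplex.
rank ∂_0 = 0, rank ∂_1 = 6 ⇒ b_0 = 7 − 0 − 6 = 1; all invariant factors of ∂_1 are 1 so no torsion. So H_0 = Z.
rank ∂_1 = 6, rank ∂_2 = 5 ⇒ b_1 = 12 − 6 − 5 = 1; all invariant factors of ∂_2 are 1 so no torsion. So H_1 = Z.
rank ∂_2 = 5, rank ∂_3 = 1 ⇒ b_2 = 6 − 5 − 1 = 0; all invariant factors of ∂_3 are 1 so no torsion. So H_2 = 0.
rank ∂_3 = 1, rank ∂_4 = 0 ⇒ b_3 = 1 − 1 − 0 = 0. So H_3 = 0.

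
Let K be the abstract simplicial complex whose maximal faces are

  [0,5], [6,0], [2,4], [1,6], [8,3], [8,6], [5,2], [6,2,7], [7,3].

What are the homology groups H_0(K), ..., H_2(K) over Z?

We work with the vertex ordering 0 < 1 < 2 < 3 < 4 < 5 < 6 < 7 < 8. The simplices of K, each written with vertices in increasing order, are:

  0-simplices (9): [0], [1], [2], [3], [4], [5], [6], [7], [8]
  1-simplices (11): [0,5], [0,6], [1,6], [2,4], [2,5], [2,6], [2,7], [3,7], [3,8], [6,7], [6,8]
  2-simplices (1): [2,6,7]

so the chain groups are C_0 ≅ Z^9, C_1 ≅ Z^11, C_2 ≅ Z^1.

∂_1: C_1 → C_0 is given by ∂[p,q] = [q] − [p]. For instance
  ∂[1,6] = [6] − [1].
The 9×11 boundary matrix has rank 8 and Smith normal form diag(1,1,1,1,1,1,1,1).

∂_2: C_2 → C_1 maps a triangle to the signed sum of its edges. For instance
  ∂[2,6,7] = [6,7] − [2,7] + [2,6].
This gives a 11×1 integer matrix of rank 1; reducing to Smith normal form yields diagonal entries (1).

From H_k ≅ ker(∂_k) / im(∂_{k+1}) we obtain:

  H_0: rank C_0 − rank ∂_1 = 9 − 8 = 1, and the invariant factors of ∂_1 are all 1, so H_0 = Z.
  H_1: rank ker ∂_1 − rank ∂_2 = (11 − 8) − 1 = 2, and the invariant factors of ∂_2 are all 1, so H_1 = Z^2.
  H_2: rank ker ∂_2 − rank ∂_3 = (1 − 1) − 0 = 0, and there is no ∂_3, so H_2 = 0.

H_0 ≅ Z,  H_1 ≅ Z^2,  H_2 = 0.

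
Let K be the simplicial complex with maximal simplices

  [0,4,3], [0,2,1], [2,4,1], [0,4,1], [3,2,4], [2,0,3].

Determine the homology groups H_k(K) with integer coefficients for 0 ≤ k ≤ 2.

K has 5 vertices, 9 edges, 6 triangles.
rank ∂_0 = 0, rank ∂_1 = 4 ⇒ b_0 = 5 − 0 − 4 = 1; all invariant factors of ∂_1 are 1 so no torsion. So H_0 = Z.
rank ∂_1 = 4, rank ∂_2 = 5 ⇒ b_1 = 9 − 4 − 5 = 0; all invariant factors of ∂_2 are 1 so no torsion. So H_1 = 0.
rank ∂_2 = 5, rank ∂_3 = 0 ⇒ b_2 = 6 − 5 − 0 = 1. So H_2 = Z.

H_0 = Z,  H_1 = 0,  H_2 = Z.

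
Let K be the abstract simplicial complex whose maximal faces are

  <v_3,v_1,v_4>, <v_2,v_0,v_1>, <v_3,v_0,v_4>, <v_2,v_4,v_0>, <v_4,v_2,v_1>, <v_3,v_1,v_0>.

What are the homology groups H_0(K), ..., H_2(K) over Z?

H_0 = Z,  H_1 = 0,  H_2 = Z.

Take the total order v_0 < v_1 < v_2 < v_3 < v_4 on the vertex set. Then K (dimension 2) consists of the simplices:

  0-simplices (5): [v_0], [v_1], [v_2], [v_3], [v_4]
  1-simplices (9): [v_0,v_1], [v_0,v_2], [v_0,v_3], [v_0,v_4], [v_1,v_2], [v_1,v_3], [v_1,v_4], [v_2,v_4], [v_3,v_4]
  2-simplices (6): [v_0,v_1,v_2], [v_0,v_1,v_3], [v_0,v_2,v_4], [v_0,v_3,v_4], [v_1,v_2,v_4], [v_1,v_3,v_4]

so the chain groups are C_0 ≅ Z^5, C_1 ≅ Z^9, C_2 ≅ Z^6.

Boundary ∂_1: C_1 → C_0 sends each edge [p,q] (with p < q) to q − p. For instance
  ∂[v_1,v_4] = [v_4] − [v_1].
The 5×9 boundary matrix has rank 4 and Smith normal form diag(1,1,1,1).

Boundary ∂_2: C_2 → C_1 acts by ∂[p,q,r] = [q,r] − [p,r] + [p,q]. For instance
  ∂[v_1,v_3,v_4] = [v_3,v_4] − [v_1,v_4] + [v_1,v_3],
  ∂[v_0,v_1,v_3] = [v_1,v_3] − [v_0,v_3] + [v_0,v_1].
The resulting 9×6 matrix has rank 5, and its Smith normal form has invariant factors (1,1,1,1,1).

Now H_k = ker ∂_k / im ∂_{k+1}, so:

  H_0: rank C_0 − rank ∂_1 = 5 − 4 = 1, and the invariant factors of ∂_1 are all 1, so H_0 ≅ Z.
  H_1: rank ker ∂_1 − rank ∂_2 = (9 − 4) − 5 = 0, and the invariant factors of ∂_2 are all 1, so H_1 ≅ 0.
  H_2: rank ker ∂_2 − rank ∂_3 = (6 − 5) − 0 = 1, and there is no ∂_3, so H_2 ≅ Z.

As a check, the Euler characteristic is 5 − 9 + 6 = 2, which agrees with 1 − 0 + 1 = 2.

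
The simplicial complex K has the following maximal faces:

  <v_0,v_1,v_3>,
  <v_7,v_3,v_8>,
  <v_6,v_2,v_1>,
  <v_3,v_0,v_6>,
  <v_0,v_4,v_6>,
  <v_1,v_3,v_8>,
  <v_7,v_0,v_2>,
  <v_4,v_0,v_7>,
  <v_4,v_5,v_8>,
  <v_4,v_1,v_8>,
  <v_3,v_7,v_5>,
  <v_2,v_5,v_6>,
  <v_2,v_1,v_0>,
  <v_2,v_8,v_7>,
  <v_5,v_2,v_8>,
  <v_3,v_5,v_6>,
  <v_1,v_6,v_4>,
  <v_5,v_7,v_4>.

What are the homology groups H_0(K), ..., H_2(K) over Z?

Order the vertices as v_0 < v_1 < v_2 < v_3 < v_4 < v_5 < v_6 < v_7 < v_8. Listing each simplex with vertices in this order, K has dimension 2 with simplices:

  0-simplices (9): [v_0], [v_1], [v_2], [v_3], [v_4], [v_5], [v_6], [v_7], [v_8]
  1-simplices (27): (27 of them)
  2-simplices (18): (18 of them)

Hence C_0 ≅ Z^9, C_1 ≅ Z^27, C_2 ≅ Z^18.

The boundary map ∂_1: C_1 → C_0 maps an edge to its endpoints' difference, ∂[p,q] = q − p. For instance
  ∂[v_0,v_7] = [v_7] − [v_0].
The resulting 9×27 matrix has rank 8, and its Smith normal form has invariant factors (1,1,1,1,1,1,1,1).

The boundary map ∂_2: C_2 → C_1 sends each 2-simplex [p,q,r] to [q,r] − [p,r] + [p,q]. For instance
  ∂[v_2,v_5,v_6] = [v_5,v_6] − [v_2,v_6] + [v_2,v_5],
  ∂[v_4,v_5,v_7] = [v_5,v_7] − [v_4,v_7] + [v_4,v_5].
The resulting 27×18 matrix has rank 18, and its Smith normal form has invariant factors (1,1,1,1,1,1,1,1,1,1,1,1,1,1,1,1,1,2).

From H_k ≅ ker(∂_k) / im(∂_{k+1}) we obtain:

  H_0: rank C_0 − rank ∂_1 = 9 − 8 = 1, and the invariant factors of ∂_1 are all 1, so H_0 ≅ Z.
  H_1: rank ker ∂_1 − rank ∂_2 = (27 − 8) − 18 = 1, and ∂_2 has invariant factor 2 > 1, so H_1 ≅ Z ⊕ Z/2.
  H_2: rank ker ∂_2 − rank ∂_3 = (18 − 18) − 0 = 0, and there is no ∂_3, so H_2 ≅ 0.

(K is a triangulation of the Klein bottle.)

H_0 = Z,  H_1 = Z ⊕ Z/2,  H_2 = 0.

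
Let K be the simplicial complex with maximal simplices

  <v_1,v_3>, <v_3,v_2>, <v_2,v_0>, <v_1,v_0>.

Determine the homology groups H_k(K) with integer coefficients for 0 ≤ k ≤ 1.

Fix the vertex order v_0 < v_1 < v_2 < v_3 and write every simplex with vertices in increasing order. Then dim K = 1 and the simplices of K are:

  0-simplices (4): [v_0], [v_1], [v_2], [v_3]
  1-simplices (4): [v_0,v_1], [v_0,v_2], [v_1,v_3], [v_2,v_3]

Hence C_0 ≅ Z^4, C_1 ≅ Z^4.

∂_1: C_1 → C_0 maps an edge to its endpoints' difference, ∂[p,q] = q − p.
This gives a 4×4 integer matrix of rank 3; reducing to Smith normal form yields diagonal entries (1,1,1).

Now H_k = ker ∂_k / im ∂_{k+1}, so:

  H_0: rank C_0 − rank ∂_1 = 4 − 3 = 1, and the invariant factors of ∂_1 are all 1, so H_0 ≅ Z.
  H_1: rank ker ∂_1 − rank ∂_2 = (4 − 3) − 0 = 1, and there is no ∂_2, so H_1 ≅ Z.

As a check, the Euler characteristic is 4 − 4 = 0, which agrees with 1 − 1 = 0.
(K is a triangulation of the circle S^1.)

H_0 = Z,  H_1 = Z.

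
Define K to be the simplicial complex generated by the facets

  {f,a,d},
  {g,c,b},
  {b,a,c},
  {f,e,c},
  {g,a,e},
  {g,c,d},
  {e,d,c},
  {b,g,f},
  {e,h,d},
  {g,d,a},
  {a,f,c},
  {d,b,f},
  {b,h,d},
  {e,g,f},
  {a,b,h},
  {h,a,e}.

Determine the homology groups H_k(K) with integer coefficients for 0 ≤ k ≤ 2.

H_0 ≅ Z,  H_1 ≅ Z^2,  H_2 ≅ Z.

Order the vertices as a < b < c < d < e < f < g < h. Listing each simplex with vertices in this order, K has dimension 2 with simplices:

  0-simplices (8): a, b, c, d, e, f, g, h
  1-simplices (24): ab, ac, ad, ae, af, ag, ah, bc, bd, bf, bg, bh, cd, ce, cf, cg, de, df, dg, dh, ef, eg, eh, fg
  2-simplices (16): abc, abh, acf, adf, adg, aeg, aeh, bcg, bdf, bdh, bfg, cde, cdg, cef, deh, efg

giving chain groups C_0 ≅ Z^8, C_1 ≅ Z^24, C_2 ≅ Z^16.

∂_1: C_1 → C_0 sends each edge [p,q] (with p < q) to q − p.
This gives a 8×24 integer matrix of rank 7; reducing to Smith normal form yields diagonal entries (1,1,1,1,1,1,1).

∂_2: C_2 → C_1 maps a triangle to the signed sum of its edges. For instance
  ∂cde = de − ce + cd,
  ∂aeh = eh − ah + ae.
As a 24×16 matrix over Z this has rank 15, with invariant factors (1,1,1,1,1,1,1,1,1,1,1,1,1,1,1).

Reading off H_k = ker ∂_k / im ∂_{k+1}:

  H_0: rank C_0 − rank ∂_1 = 8 − 7 = 1, and the invariant factors of ∂_1 are all 1, so H_0 ≅ Z.
  H_1: rank ker ∂_1 − rank ∂_2 = (24 − 7) − 15 = 2, and the invariant factors of ∂_2 are all 1, so H_1 ≅ Z^2.
  H_2: rank ker ∂_2 − rank ∂_3 = (16 − 15) − 0 = 1, and there is no ∂_3, so H_2 ≅ Z.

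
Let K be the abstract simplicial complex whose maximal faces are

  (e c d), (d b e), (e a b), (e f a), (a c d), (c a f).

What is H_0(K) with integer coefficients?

H_0 = Z.

K has 6 vertices, 12 edges, 6 triangles.
rank ∂_0 = 0, rank ∂_1 = 5 ⇒ b_0 = 6 − 0 − 5 = 1; all invariant factors of ∂_1 are 1 so no torsion. So H_0 ≅ Z.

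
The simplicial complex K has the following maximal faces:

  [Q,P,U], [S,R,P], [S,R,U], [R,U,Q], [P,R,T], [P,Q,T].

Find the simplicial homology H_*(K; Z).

H_0 = Z,  H_1 = Z,  H_2 = 0.

Take the total order P < Q < R < S < T < U on the vertex set. Then K (dimension 2) consists of the simplices:

  0-simplices (6): P, Q, R, S, T, U
  1-simplices (12): PQ, PR, PS, PT, PU, QR, QT, QU, RS, RT, RU, SU
  2-simplices (6): PQT, PQU, PRS, PRT, QRU, RSU

so the chain groups are C_0 ≅ Z^6, C_1 ≅ Z^12, C_2 ≅ Z^6.

The boundary map ∂_1: C_1 → C_0 maps an edge to its endpoints' difference, ∂[p,q] = q − p. For instance
  ∂RU = U − R.
The 6×12 boundary matrix has rank 5 and Smith normal form diag(1,1,1,1,1).

∂_2: C_2 → C_1 acts by ∂[p,q,r] = [q,r] − [p,r] + [p,q]. For instance
  ∂RSU = SU − RU + RS,
  ∂PQU = QU − PU + PQ.
The 12×6 boundary matrix has rank 6 and Smith normal form diag(1,1,1,1,1,1).

Reading off H_k = ker ∂_k / im ∂_{k+1}:

  H_0: rank C_0 − rank ∂_1 = 6 − 5 = 1, and the invariant factors of ∂_1 are all 1, so H_0 ≅ Z.
  H_1: rank ker ∂_1 − rank ∂_2 = (12 − 5) − 6 = 1, and the invariant factors of ∂_2 are all 1, so H_1 ≅ Z.
  H_2: rank ker ∂_2 − rank ∂_3 = (6 − 6) − 0 = 0, and there is no ∂_3, so H_2 ≅ 0.

(K is a triangulation of the cylinder S^1 x I.)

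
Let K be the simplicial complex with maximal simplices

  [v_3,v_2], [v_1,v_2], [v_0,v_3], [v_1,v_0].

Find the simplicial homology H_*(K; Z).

H_0 = Z,  H_1 = Z.

Take the total order v_0 < v_1 < v_2 < v_3 on the vertex set. Then K (dimension 1) consists of the simplices:

  0-simplices (4): [v_0], [v_1], [v_2], [v_3]
  1-simplices (4): [v_0,v_1], [v_0,v_3], [v_1,v_2], [v_2,v_3]

giving chain groups C_0 ≅ Z^4, C_1 ≅ Z^4.

∂_1: C_1 → C_0 sends each edge [p,q] (with p < q) to q − p. For instance
  ∂[v_1,v_2] = [v_2] − [v_1].
The resulting 4×4 matrix has rank 3, and its Smith normal form has invariant factors (1,1,1).

Computing H_k = (kernel of ∂_k) / (image of ∂_{k+1}):

  H_0: rank C_0 − rank ∂_1 = 4 − 3 = 1, and the invariant factors of ∂_1 are all 1, so H_0 ≅ Z.
  H_1: rank ker ∂_1 − rank ∂_2 = (4 − 3) − 0 = 1, and there is no ∂_2, so H_1 ≅ Z.

(K is a triangulation of the circle S^1.)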